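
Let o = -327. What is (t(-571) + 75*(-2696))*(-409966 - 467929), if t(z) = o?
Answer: 177797440665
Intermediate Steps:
t(z) = -327
(t(-571) + 75*(-2696))*(-409966 - 467929) = (-327 + 75*(-2696))*(-409966 - 467929) = (-327 - 202200)*(-877895) = -202527*(-877895) = 177797440665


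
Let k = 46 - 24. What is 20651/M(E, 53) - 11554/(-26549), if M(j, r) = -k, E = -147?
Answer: -548009211/584078 ≈ -938.25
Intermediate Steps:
k = 22
M(j, r) = -22 (M(j, r) = -1*22 = -22)
20651/M(E, 53) - 11554/(-26549) = 20651/(-22) - 11554/(-26549) = 20651*(-1/22) - 11554*(-1/26549) = -20651/22 + 11554/26549 = -548009211/584078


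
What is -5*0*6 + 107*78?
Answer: 8346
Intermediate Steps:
-5*0*6 + 107*78 = 0*6 + 8346 = 0 + 8346 = 8346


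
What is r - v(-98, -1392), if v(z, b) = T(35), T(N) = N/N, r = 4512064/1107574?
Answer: 1702245/553787 ≈ 3.0738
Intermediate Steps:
r = 2256032/553787 (r = 4512064*(1/1107574) = 2256032/553787 ≈ 4.0738)
T(N) = 1
v(z, b) = 1
r - v(-98, -1392) = 2256032/553787 - 1*1 = 2256032/553787 - 1 = 1702245/553787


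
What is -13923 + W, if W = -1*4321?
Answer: -18244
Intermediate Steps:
W = -4321
-13923 + W = -13923 - 4321 = -18244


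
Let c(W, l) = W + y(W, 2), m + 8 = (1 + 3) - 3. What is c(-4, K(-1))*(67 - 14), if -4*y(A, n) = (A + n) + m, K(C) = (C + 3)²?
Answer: -371/4 ≈ -92.750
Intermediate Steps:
K(C) = (3 + C)²
m = -7 (m = -8 + ((1 + 3) - 3) = -8 + (4 - 3) = -8 + 1 = -7)
y(A, n) = 7/4 - A/4 - n/4 (y(A, n) = -((A + n) - 7)/4 = -(-7 + A + n)/4 = 7/4 - A/4 - n/4)
c(W, l) = 5/4 + 3*W/4 (c(W, l) = W + (7/4 - W/4 - ¼*2) = W + (7/4 - W/4 - ½) = W + (5/4 - W/4) = 5/4 + 3*W/4)
c(-4, K(-1))*(67 - 14) = (5/4 + (¾)*(-4))*(67 - 14) = (5/4 - 3)*53 = -7/4*53 = -371/4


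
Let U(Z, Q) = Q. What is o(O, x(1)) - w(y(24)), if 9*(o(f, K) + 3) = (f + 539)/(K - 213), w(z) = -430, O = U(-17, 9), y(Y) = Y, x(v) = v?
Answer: 203542/477 ≈ 426.71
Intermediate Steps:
O = 9
o(f, K) = -3 + (539 + f)/(9*(-213 + K)) (o(f, K) = -3 + ((f + 539)/(K - 213))/9 = -3 + ((539 + f)/(-213 + K))/9 = -3 + (539 + f)/(9*(-213 + K)))
o(O, x(1)) - w(y(24)) = (6290 + 9 - 27*1)/(9*(-213 + 1)) - 1*(-430) = (⅑)*(6290 + 9 - 27)/(-212) + 430 = (⅑)*(-1/212)*6272 + 430 = -1568/477 + 430 = 203542/477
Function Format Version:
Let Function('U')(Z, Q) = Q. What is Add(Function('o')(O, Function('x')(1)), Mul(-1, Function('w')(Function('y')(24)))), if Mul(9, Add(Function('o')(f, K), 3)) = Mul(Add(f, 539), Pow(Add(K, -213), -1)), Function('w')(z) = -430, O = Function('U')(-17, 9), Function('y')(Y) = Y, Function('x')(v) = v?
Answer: Rational(203542, 477) ≈ 426.71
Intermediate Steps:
O = 9
Function('o')(f, K) = Add(-3, Mul(Rational(1, 9), Pow(Add(-213, K), -1), Add(539, f))) (Function('o')(f, K) = Add(-3, Mul(Rational(1, 9), Mul(Add(f, 539), Pow(Add(K, -213), -1)))) = Add(-3, Mul(Rational(1, 9), Mul(Add(539, f), Pow(Add(-213, K), -1)))) = Add(-3, Mul(Rational(1, 9), Mul(Pow(Add(-213, K), -1), Add(539, f)))) = Add(-3, Mul(Rational(1, 9), Pow(Add(-213, K), -1), Add(539, f))))
Add(Function('o')(O, Function('x')(1)), Mul(-1, Function('w')(Function('y')(24)))) = Add(Mul(Rational(1, 9), Pow(Add(-213, 1), -1), Add(6290, 9, Mul(-27, 1))), Mul(-1, -430)) = Add(Mul(Rational(1, 9), Pow(-212, -1), Add(6290, 9, -27)), 430) = Add(Mul(Rational(1, 9), Rational(-1, 212), 6272), 430) = Add(Rational(-1568, 477), 430) = Rational(203542, 477)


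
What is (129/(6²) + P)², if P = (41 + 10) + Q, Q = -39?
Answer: 34969/144 ≈ 242.84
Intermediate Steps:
P = 12 (P = (41 + 10) - 39 = 51 - 39 = 12)
(129/(6²) + P)² = (129/(6²) + 12)² = (129/36 + 12)² = (129*(1/36) + 12)² = (43/12 + 12)² = (187/12)² = 34969/144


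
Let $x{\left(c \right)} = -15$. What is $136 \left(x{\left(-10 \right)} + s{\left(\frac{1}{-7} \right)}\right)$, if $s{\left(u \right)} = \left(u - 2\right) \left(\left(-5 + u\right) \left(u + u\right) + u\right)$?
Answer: $- \frac{832320}{343} \approx -2426.6$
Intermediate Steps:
$s{\left(u \right)} = \left(-2 + u\right) \left(u + 2 u \left(-5 + u\right)\right)$ ($s{\left(u \right)} = \left(-2 + u\right) \left(\left(-5 + u\right) 2 u + u\right) = \left(-2 + u\right) \left(2 u \left(-5 + u\right) + u\right) = \left(-2 + u\right) \left(u + 2 u \left(-5 + u\right)\right)$)
$136 \left(x{\left(-10 \right)} + s{\left(\frac{1}{-7} \right)}\right) = 136 \left(-15 + \frac{18 - \frac{13}{-7} + 2 \left(\frac{1}{-7}\right)^{2}}{-7}\right) = 136 \left(-15 - \frac{18 - - \frac{13}{7} + 2 \left(- \frac{1}{7}\right)^{2}}{7}\right) = 136 \left(-15 - \frac{18 + \frac{13}{7} + 2 \cdot \frac{1}{49}}{7}\right) = 136 \left(-15 - \frac{18 + \frac{13}{7} + \frac{2}{49}}{7}\right) = 136 \left(-15 - \frac{975}{343}\right) = 136 \left(- \frac{6120}{343}\right) = - \frac{832320}{343}$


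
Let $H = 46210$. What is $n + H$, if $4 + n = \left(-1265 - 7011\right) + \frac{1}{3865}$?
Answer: $\frac{146599451}{3865} \approx 37930.0$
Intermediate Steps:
$n = - \frac{32002199}{3865}$ ($n = -4 + \left(\left(-1265 - 7011\right) + \frac{1}{3865}\right) = -4 + \left(-8276 + \frac{1}{3865}\right) = -4 - \frac{31986739}{3865} = - \frac{32002199}{3865} \approx -8280.0$)
$n + H = - \frac{32002199}{3865} + 46210 = \frac{146599451}{3865}$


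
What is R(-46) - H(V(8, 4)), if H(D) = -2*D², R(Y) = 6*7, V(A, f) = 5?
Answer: 92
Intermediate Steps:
R(Y) = 42
R(-46) - H(V(8, 4)) = 42 - (-2)*5² = 42 - (-2)*25 = 42 - 1*(-50) = 42 + 50 = 92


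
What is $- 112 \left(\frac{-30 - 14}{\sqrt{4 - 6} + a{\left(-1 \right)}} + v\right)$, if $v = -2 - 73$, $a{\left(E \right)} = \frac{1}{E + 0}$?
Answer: $\frac{112 \left(31 i + 75 \sqrt{2}\right)}{i + \sqrt{2}} \approx 6757.3 - 2323.1 i$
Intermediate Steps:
$a{\left(E \right)} = \frac{1}{E}$
$v = -75$
$- 112 \left(\frac{-30 - 14}{\sqrt{4 - 6} + a{\left(-1 \right)}} + v\right) = - 112 \left(\frac{-30 - 14}{\sqrt{4 - 6} + \frac{1}{-1}} - 75\right) = - 112 \left(- \frac{44}{\sqrt{-2} - 1} - 75\right) = - 112 \left(- \frac{44}{i \sqrt{2} - 1} - 75\right) = - 112 \left(- \frac{44}{-1 + i \sqrt{2}} - 75\right) = - 112 \left(-75 - \frac{44}{-1 + i \sqrt{2}}\right) = 8400 + \frac{4928}{-1 + i \sqrt{2}}$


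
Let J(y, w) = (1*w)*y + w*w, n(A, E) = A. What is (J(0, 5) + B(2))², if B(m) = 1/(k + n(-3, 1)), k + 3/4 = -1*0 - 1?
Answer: 221841/361 ≈ 614.52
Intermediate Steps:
k = -7/4 (k = -¾ + (-1*0 - 1) = -¾ + (0 - 1) = -¾ - 1 = -7/4 ≈ -1.7500)
J(y, w) = w² + w*y (J(y, w) = w*y + w² = w² + w*y)
B(m) = -4/19 (B(m) = 1/(-7/4 - 3) = 1/(-19/4) = -4/19)
(J(0, 5) + B(2))² = (5*(5 + 0) - 4/19)² = (5*5 - 4/19)² = (25 - 4/19)² = (471/19)² = 221841/361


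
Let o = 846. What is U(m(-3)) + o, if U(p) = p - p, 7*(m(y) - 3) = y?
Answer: 846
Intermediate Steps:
m(y) = 3 + y/7
U(p) = 0
U(m(-3)) + o = 0 + 846 = 846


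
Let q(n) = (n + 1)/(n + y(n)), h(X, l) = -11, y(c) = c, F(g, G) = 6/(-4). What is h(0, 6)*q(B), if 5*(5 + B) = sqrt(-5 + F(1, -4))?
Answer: -11143/2526 + 55*I*sqrt(26)/2526 ≈ -4.4113 + 0.11102*I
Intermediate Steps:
F(g, G) = -3/2 (F(g, G) = 6*(-1/4) = -3/2)
B = -5 + I*sqrt(26)/10 (B = -5 + sqrt(-5 - 3/2)/5 = -5 + sqrt(-13/2)/5 = -5 + (I*sqrt(26)/2)/5 = -5 + I*sqrt(26)/10 ≈ -5.0 + 0.5099*I)
q(n) = (1 + n)/(2*n) (q(n) = (n + 1)/(n + n) = (1 + n)/((2*n)) = (1 + n)*(1/(2*n)) = (1 + n)/(2*n))
h(0, 6)*q(B) = -11*(1 + (-5 + I*sqrt(26)/10))/(2*(-5 + I*sqrt(26)/10)) = -11*(-4 + I*sqrt(26)/10)/(2*(-5 + I*sqrt(26)/10))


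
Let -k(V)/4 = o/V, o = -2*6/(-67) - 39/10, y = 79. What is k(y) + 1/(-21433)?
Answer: 106838473/567224345 ≈ 0.18835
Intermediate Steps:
o = -2493/670 (o = -12*(-1/67) - 39*⅒ = 12/67 - 39/10 = -2493/670 ≈ -3.7209)
k(V) = 4986/(335*V) (k(V) = -(-4986)/(335*V) = 4986/(335*V))
k(y) + 1/(-21433) = (4986/335)/79 + 1/(-21433) = (4986/335)*(1/79) - 1/21433 = 4986/26465 - 1/21433 = 106838473/567224345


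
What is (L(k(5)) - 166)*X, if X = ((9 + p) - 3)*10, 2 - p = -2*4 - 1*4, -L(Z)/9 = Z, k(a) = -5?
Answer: -24200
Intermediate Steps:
L(Z) = -9*Z
p = 14 (p = 2 - (-2*4 - 1*4) = 2 - (-8 - 4) = 2 - 1*(-12) = 2 + 12 = 14)
X = 200 (X = ((9 + 14) - 3)*10 = (23 - 3)*10 = 20*10 = 200)
(L(k(5)) - 166)*X = (-9*(-5) - 166)*200 = (45 - 166)*200 = -121*200 = -24200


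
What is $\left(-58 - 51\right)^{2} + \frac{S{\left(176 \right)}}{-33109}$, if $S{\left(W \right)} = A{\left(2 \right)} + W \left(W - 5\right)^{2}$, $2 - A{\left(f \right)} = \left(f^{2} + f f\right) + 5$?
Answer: $\frac{388221624}{33109} \approx 11726.0$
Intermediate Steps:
$A{\left(f \right)} = -3 - 2 f^{2}$ ($A{\left(f \right)} = 2 - \left(\left(f^{2} + f f\right) + 5\right) = 2 - \left(\left(f^{2} + f^{2}\right) + 5\right) = 2 - \left(2 f^{2} + 5\right) = 2 - \left(5 + 2 f^{2}\right) = -3 - 2 f^{2}$)
$S{\left(W \right)} = -11 + W \left(-5 + W\right)^{2}$ ($S{\left(W \right)} = \left(-3 - 2 \cdot 2^{2}\right) + W \left(W - 5\right)^{2} = \left(-3 - 8\right) + W \left(-5 + W\right)^{2} = -11 + W \left(-5 + W\right)^{2}$)
$\left(-58 - 51\right)^{2} + \frac{S{\left(176 \right)}}{-33109} = \left(-58 - 51\right)^{2} + \frac{-11 + 176 \left(-5 + 176\right)^{2}}{-33109} = \left(-109\right)^{2} + \left(-11 + 176 \cdot 171^{2}\right) \left(- \frac{1}{33109}\right) = 11881 + \left(-11 + 176 \cdot 29241\right) \left(- \frac{1}{33109}\right) = 11881 + \left(-11 + 5146416\right) \left(- \frac{1}{33109}\right) = 11881 + 5146405 \left(- \frac{1}{33109}\right) = 11881 - \frac{5146405}{33109} = \frac{388221624}{33109}$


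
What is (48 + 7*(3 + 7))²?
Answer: 13924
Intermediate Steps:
(48 + 7*(3 + 7))² = (48 + 7*10)² = (48 + 70)² = 118² = 13924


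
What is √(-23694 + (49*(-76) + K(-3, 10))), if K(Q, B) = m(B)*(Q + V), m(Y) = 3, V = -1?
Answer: I*√27430 ≈ 165.62*I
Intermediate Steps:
K(Q, B) = -3 + 3*Q (K(Q, B) = 3*(Q - 1) = 3*(-1 + Q) = -3 + 3*Q)
√(-23694 + (49*(-76) + K(-3, 10))) = √(-23694 + (49*(-76) + (-3 + 3*(-3)))) = √(-23694 + (-3724 + (-3 - 9))) = √(-23694 + (-3724 - 12)) = √(-23694 - 3736) = √(-27430) = I*√27430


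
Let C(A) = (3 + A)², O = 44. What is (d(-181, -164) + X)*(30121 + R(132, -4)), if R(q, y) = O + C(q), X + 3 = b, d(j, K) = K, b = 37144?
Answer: 1789317030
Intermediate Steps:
X = 37141 (X = -3 + 37144 = 37141)
R(q, y) = 44 + (3 + q)²
(d(-181, -164) + X)*(30121 + R(132, -4)) = (-164 + 37141)*(30121 + (44 + (3 + 132)²)) = 36977*(30121 + (44 + 135²)) = 36977*(30121 + (44 + 18225)) = 36977*(30121 + 18269) = 36977*48390 = 1789317030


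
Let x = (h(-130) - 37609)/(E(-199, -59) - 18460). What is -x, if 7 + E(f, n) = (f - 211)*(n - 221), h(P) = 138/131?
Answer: 4926641/12619623 ≈ 0.39040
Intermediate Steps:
h(P) = 138/131 (h(P) = 138*(1/131) = 138/131)
E(f, n) = -7 + (-221 + n)*(-211 + f) (E(f, n) = -7 + (f - 211)*(n - 221) = -7 + (-211 + f)*(-221 + n) = -7 + (-221 + n)*(-211 + f))
x = -4926641/12619623 (x = (138/131 - 37609)/((46624 - 221*(-199) - 211*(-59) - 199*(-59)) - 18460) = -4926641/(131*((46624 + 43979 + 12449 + 11741) - 18460)) = -4926641/(131*(114793 - 18460)) = -4926641/131/96333 = -4926641/131*1/96333 = -4926641/12619623 ≈ -0.39040)
-x = -1*(-4926641/12619623) = 4926641/12619623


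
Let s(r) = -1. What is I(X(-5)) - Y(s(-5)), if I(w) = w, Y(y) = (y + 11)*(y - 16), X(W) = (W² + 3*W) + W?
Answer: 175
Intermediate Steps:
X(W) = W² + 4*W
Y(y) = (-16 + y)*(11 + y) (Y(y) = (11 + y)*(-16 + y) = (-16 + y)*(11 + y))
I(X(-5)) - Y(s(-5)) = -5*(4 - 5) - (-176 + (-1)² - 5*(-1)) = -5*(-1) - (-176 + 1 + 5) = 5 - 1*(-170) = 5 + 170 = 175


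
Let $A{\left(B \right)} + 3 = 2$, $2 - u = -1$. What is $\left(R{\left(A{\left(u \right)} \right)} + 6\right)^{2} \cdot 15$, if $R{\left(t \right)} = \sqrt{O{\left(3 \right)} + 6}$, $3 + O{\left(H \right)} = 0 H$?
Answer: $585 + 180 \sqrt{3} \approx 896.77$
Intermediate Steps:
$u = 3$ ($u = 2 - -1 = 2 + 1 = 3$)
$A{\left(B \right)} = -1$ ($A{\left(B \right)} = -3 + 2 = -1$)
$O{\left(H \right)} = -3$ ($O{\left(H \right)} = -3 + 0 H = -3 + 0 = -3$)
$R{\left(t \right)} = \sqrt{3}$ ($R{\left(t \right)} = \sqrt{-3 + 6} = \sqrt{3}$)
$\left(R{\left(A{\left(u \right)} \right)} + 6\right)^{2} \cdot 15 = \left(\sqrt{3} + 6\right)^{2} \cdot 15 = \left(6 + \sqrt{3}\right)^{2} \cdot 15 = 15 \left(6 + \sqrt{3}\right)^{2}$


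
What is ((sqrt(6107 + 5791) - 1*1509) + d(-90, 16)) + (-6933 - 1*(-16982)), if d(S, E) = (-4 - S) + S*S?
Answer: 16726 + 3*sqrt(1322) ≈ 16835.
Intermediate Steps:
d(S, E) = -4 + S**2 - S (d(S, E) = (-4 - S) + S**2 = -4 + S**2 - S)
((sqrt(6107 + 5791) - 1*1509) + d(-90, 16)) + (-6933 - 1*(-16982)) = ((sqrt(6107 + 5791) - 1*1509) + (-4 + (-90)**2 - 1*(-90))) + (-6933 - 1*(-16982)) = ((sqrt(11898) - 1509) + (-4 + 8100 + 90)) + (-6933 + 16982) = ((3*sqrt(1322) - 1509) + 8186) + 10049 = ((-1509 + 3*sqrt(1322)) + 8186) + 10049 = (6677 + 3*sqrt(1322)) + 10049 = 16726 + 3*sqrt(1322)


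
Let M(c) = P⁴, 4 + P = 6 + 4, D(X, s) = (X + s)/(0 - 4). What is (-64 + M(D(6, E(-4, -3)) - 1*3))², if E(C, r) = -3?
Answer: 1517824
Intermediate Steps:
D(X, s) = -X/4 - s/4 (D(X, s) = (X + s)/(-4) = (X + s)*(-¼) = -X/4 - s/4)
P = 6 (P = -4 + (6 + 4) = -4 + 10 = 6)
M(c) = 1296 (M(c) = 6⁴ = 1296)
(-64 + M(D(6, E(-4, -3)) - 1*3))² = (-64 + 1296)² = 1232² = 1517824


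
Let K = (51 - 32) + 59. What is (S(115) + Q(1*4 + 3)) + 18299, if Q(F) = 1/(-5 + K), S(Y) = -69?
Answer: 1330791/73 ≈ 18230.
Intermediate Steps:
K = 78 (K = 19 + 59 = 78)
Q(F) = 1/73 (Q(F) = 1/(-5 + 78) = 1/73)
(S(115) + Q(1*4 + 3)) + 18299 = (-69 + 1/73) + 18299 = -5036/73 + 18299 = 1330791/73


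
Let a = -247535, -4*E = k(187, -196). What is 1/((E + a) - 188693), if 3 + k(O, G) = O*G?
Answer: -4/1708257 ≈ -2.3416e-6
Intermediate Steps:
k(O, G) = -3 + G*O (k(O, G) = -3 + O*G = -3 + G*O)
E = 36655/4 (E = -(-3 - 196*187)/4 = -(-3 - 36652)/4 = -1/4*(-36655) = 36655/4 ≈ 9163.8)
1/((E + a) - 188693) = 1/((36655/4 - 247535) - 188693) = 1/(-953485/4 - 188693) = 1/(-1708257/4) = -4/1708257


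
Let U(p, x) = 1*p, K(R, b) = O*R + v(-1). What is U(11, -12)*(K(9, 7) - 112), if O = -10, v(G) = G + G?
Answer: -2244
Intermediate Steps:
v(G) = 2*G
K(R, b) = -2 - 10*R (K(R, b) = -10*R + 2*(-1) = -10*R - 2 = -2 - 10*R)
U(p, x) = p
U(11, -12)*(K(9, 7) - 112) = 11*((-2 - 10*9) - 112) = 11*((-2 - 90) - 112) = 11*(-92 - 112) = 11*(-204) = -2244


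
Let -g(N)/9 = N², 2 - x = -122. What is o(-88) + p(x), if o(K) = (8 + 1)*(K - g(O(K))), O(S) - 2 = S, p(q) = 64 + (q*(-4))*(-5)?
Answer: 600828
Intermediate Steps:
x = 124 (x = 2 - 1*(-122) = 2 + 122 = 124)
p(q) = 64 + 20*q (p(q) = 64 - 4*q*(-5) = 64 + 20*q)
O(S) = 2 + S
g(N) = -9*N²
o(K) = 9*K + 81*(2 + K)² (o(K) = (8 + 1)*(K - (-9)*(2 + K)²) = 9*(K + 9*(2 + K)²) = 9*K + 81*(2 + K)²)
o(-88) + p(x) = (9*(-88) + 81*(2 - 88)²) + (64 + 20*124) = (-792 + 81*(-86)²) + (64 + 2480) = (-792 + 81*7396) + 2544 = (-792 + 599076) + 2544 = 598284 + 2544 = 600828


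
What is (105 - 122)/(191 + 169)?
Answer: -17/360 ≈ -0.047222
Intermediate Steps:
(105 - 122)/(191 + 169) = -17/360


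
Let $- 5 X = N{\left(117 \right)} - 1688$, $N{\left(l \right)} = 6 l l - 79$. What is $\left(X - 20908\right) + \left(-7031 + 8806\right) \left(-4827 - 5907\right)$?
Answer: $- \frac{95449157}{5} \approx -1.909 \cdot 10^{7}$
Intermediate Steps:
$N{\left(l \right)} = -79 + 6 l^{2}$ ($N{\left(l \right)} = 6 l^{2} - 79 = -79 + 6 l^{2}$)
$X = - \frac{80367}{5}$ ($X = - \frac{\left(-79 + 6 \cdot 117^{2}\right) - 1688}{5} = - \frac{\left(-79 + 6 \cdot 13689\right) - 1688}{5} = - \frac{\left(-79 + 82134\right) - 1688}{5} = - \frac{82055 - 1688}{5} = \left(- \frac{1}{5}\right) 80367 = - \frac{80367}{5} \approx -16073.0$)
$\left(X - 20908\right) + \left(-7031 + 8806\right) \left(-4827 - 5907\right) = \left(- \frac{80367}{5} - 20908\right) + \left(-7031 + 8806\right) \left(-4827 - 5907\right) = - \frac{184907}{5} + 1775 \left(-10734\right) = - \frac{184907}{5} - 19052850 = - \frac{95449157}{5}$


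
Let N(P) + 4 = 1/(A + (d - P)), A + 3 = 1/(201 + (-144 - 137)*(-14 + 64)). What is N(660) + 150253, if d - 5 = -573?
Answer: 2561462968031/17048120 ≈ 1.5025e+5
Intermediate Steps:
d = -568 (d = 5 - 573 = -568)
A = -41548/13849 (A = -3 + 1/(201 + (-144 - 137)*(-14 + 64)) = -3 + 1/(201 - 281*50) = -3 + 1/(201 - 14050) = -3 + 1/(-13849) = -3 - 1/13849 = -41548/13849 ≈ -3.0001)
N(P) = -4 + 1/(-7907780/13849 - P) (N(P) = -4 + 1/(-41548/13849 + (-568 - P)) = -4 + 1/(-7907780/13849 - P))
N(660) + 150253 = (-31644969 - 55396*660)/(7907780 + 13849*660) + 150253 = (-31644969 - 36561360)/(7907780 + 9140340) + 150253 = -68206329/17048120 + 150253 = 2561462968031/17048120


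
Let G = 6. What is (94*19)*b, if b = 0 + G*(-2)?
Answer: -21432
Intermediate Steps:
b = -12 (b = 0 + 6*(-2) = 0 - 12 = -12)
(94*19)*b = (94*19)*(-12) = 1786*(-12) = -21432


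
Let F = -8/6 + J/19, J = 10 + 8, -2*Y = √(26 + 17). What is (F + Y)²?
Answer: 141643/12996 + 22*√43/57 ≈ 13.430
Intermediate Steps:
Y = -√43/2 (Y = -√(26 + 17)/2 = -√43/2 ≈ -3.2787)
J = 18
F = -22/57 (F = -8/6 + 18/19 = -8*⅙ + 18*(1/19) = -4/3 + 18/19 = -22/57 ≈ -0.38596)
(F + Y)² = (-22/57 - √43/2)²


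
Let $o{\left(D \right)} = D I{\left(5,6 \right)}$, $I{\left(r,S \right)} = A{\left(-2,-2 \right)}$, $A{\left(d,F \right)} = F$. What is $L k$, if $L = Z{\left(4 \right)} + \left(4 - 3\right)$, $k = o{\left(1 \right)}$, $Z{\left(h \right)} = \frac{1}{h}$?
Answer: $- \frac{5}{2} \approx -2.5$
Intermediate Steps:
$I{\left(r,S \right)} = -2$
$o{\left(D \right)} = - 2 D$ ($o{\left(D \right)} = D \left(-2\right) = - 2 D$)
$k = -2$ ($k = \left(-2\right) 1 = -2$)
$L = \frac{5}{4}$ ($L = \frac{1}{4} + \left(4 - 3\right) = \frac{1}{4} + 1 = \frac{5}{4} \approx 1.25$)
$L k = \frac{5}{4} \left(-2\right) = - \frac{5}{2}$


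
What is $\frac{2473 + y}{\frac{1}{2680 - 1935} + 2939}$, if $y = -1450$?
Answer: $\frac{254045}{729852} \approx 0.34808$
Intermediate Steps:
$\frac{2473 + y}{\frac{1}{2680 - 1935} + 2939} = \frac{2473 - 1450}{\frac{1}{2680 - 1935} + 2939} = \frac{1023}{\frac{1}{745} + 2939} = \frac{1023}{\frac{2189556}{745}} = 1023 \cdot \frac{745}{2189556} = \frac{254045}{729852}$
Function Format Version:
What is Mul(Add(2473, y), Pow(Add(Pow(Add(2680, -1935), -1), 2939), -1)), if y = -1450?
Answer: Rational(254045, 729852) ≈ 0.34808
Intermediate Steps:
Mul(Add(2473, y), Pow(Add(Pow(Add(2680, -1935), -1), 2939), -1)) = Mul(Add(2473, -1450), Pow(Add(Pow(Add(2680, -1935), -1), 2939), -1)) = Mul(1023, Pow(Add(Pow(745, -1), 2939), -1)) = Mul(1023, Pow(Add(Rational(1, 745), 2939), -1)) = Mul(1023, Pow(Rational(2189556, 745), -1)) = Mul(1023, Rational(745, 2189556)) = Rational(254045, 729852)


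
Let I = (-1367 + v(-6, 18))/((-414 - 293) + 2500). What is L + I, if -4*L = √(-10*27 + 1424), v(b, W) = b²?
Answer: -121/163 - √1154/4 ≈ -9.2350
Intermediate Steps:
L = -√1154/4 (L = -√(-10*27 + 1424)/4 = -√(-270 + 1424)/4 = -√1154/4 ≈ -8.4926)
I = -121/163 (I = (-1367 + (-6)²)/((-414 - 293) + 2500) = (-1367 + 36)/(-707 + 2500) = -1331/1793 = -1331*1/1793 = -121/163 ≈ -0.74233)
L + I = -√1154/4 - 121/163 = -121/163 - √1154/4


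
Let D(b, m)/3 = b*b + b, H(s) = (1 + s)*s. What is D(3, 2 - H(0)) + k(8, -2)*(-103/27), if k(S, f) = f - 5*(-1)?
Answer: 221/9 ≈ 24.556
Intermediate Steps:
H(s) = s*(1 + s)
D(b, m) = 3*b + 3*b² (D(b, m) = 3*(b*b + b) = 3*(b² + b) = 3*(b + b²) = 3*b + 3*b²)
k(S, f) = 5 + f (k(S, f) = f + 5 = 5 + f)
D(3, 2 - H(0)) + k(8, -2)*(-103/27) = 3*3*(1 + 3) + (5 - 2)*(-103/27) = 3*3*4 + 3*(-103*1/27) = 36 + 3*(-103/27) = 36 - 103/9 = 221/9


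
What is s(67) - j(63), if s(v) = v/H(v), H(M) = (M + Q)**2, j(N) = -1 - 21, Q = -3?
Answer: 90179/4096 ≈ 22.016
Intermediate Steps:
j(N) = -22
H(M) = (-3 + M)**2 (H(M) = (M - 3)**2 = (-3 + M)**2)
s(v) = v/(-3 + v)**2 (s(v) = v/((-3 + v)**2) = v/(-3 + v)**2)
s(67) - j(63) = 67/(-3 + 67)**2 - 1*(-22) = 67/64**2 + 22 = 67*(1/4096) + 22 = 67/4096 + 22 = 90179/4096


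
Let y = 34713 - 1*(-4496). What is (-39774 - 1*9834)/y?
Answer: -49608/39209 ≈ -1.2652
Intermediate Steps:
y = 39209 (y = 34713 + 4496 = 39209)
(-39774 - 1*9834)/y = (-39774 - 1*9834)/39209 = (-39774 - 9834)*(1/39209) = -49608*1/39209 = -49608/39209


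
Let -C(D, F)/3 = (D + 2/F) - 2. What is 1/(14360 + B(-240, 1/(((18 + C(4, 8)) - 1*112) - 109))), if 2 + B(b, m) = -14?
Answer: 1/14344 ≈ 6.9716e-5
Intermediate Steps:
C(D, F) = 6 - 6/F - 3*D (C(D, F) = -3*((D + 2/F) - 2) = -3*(-2 + D + 2/F) = 6 - 6/F - 3*D)
B(b, m) = -16 (B(b, m) = -2 - 14 = -16)
1/(14360 + B(-240, 1/(((18 + C(4, 8)) - 1*112) - 109))) = 1/(14360 - 16) = 1/14344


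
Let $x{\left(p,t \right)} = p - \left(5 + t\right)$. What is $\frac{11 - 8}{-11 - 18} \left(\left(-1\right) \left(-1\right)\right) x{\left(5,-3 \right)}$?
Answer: $- \frac{9}{29} \approx -0.31034$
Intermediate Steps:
$x{\left(p,t \right)} = -5 + p - t$ ($x{\left(p,t \right)} = p - \left(5 + t\right) = -5 + p - t$)
$\frac{11 - 8}{-11 - 18} \left(\left(-1\right) \left(-1\right)\right) x{\left(5,-3 \right)} = \frac{11 - 8}{-11 - 18} \left(\left(-1\right) \left(-1\right)\right) \left(-5 + 5 - -3\right) = \frac{11 - 8}{-29} \cdot 1 \left(-5 + 5 + 3\right) = 3 \left(- \frac{1}{29}\right) 1 \cdot 3 = \left(- \frac{3}{29}\right) 1 \cdot 3 = \left(- \frac{3}{29}\right) 3 = - \frac{9}{29}$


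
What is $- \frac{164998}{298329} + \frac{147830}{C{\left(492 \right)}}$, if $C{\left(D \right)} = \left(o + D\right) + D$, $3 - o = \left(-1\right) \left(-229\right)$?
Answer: $\frac{21988453793}{113066691} \approx 194.47$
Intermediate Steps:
$o = -226$ ($o = 3 - \left(-1\right) \left(-229\right) = 3 - 229 = -226$)
$C{\left(D \right)} = -226 + 2 D$ ($C{\left(D \right)} = \left(-226 + D\right) + D = -226 + 2 D$)
$- \frac{164998}{298329} + \frac{147830}{C{\left(492 \right)}} = - \frac{164998}{298329} + \frac{147830}{-226 + 2 \cdot 492} = \left(-164998\right) \frac{1}{298329} + \frac{147830}{-226 + 984} = - \frac{164998}{298329} + \frac{147830}{758} = - \frac{164998}{298329} + 147830 \cdot \frac{1}{758} = - \frac{164998}{298329} + \frac{73915}{379} = \frac{21988453793}{113066691}$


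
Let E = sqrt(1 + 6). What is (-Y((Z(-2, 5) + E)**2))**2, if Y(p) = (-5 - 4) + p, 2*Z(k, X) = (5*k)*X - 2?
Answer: 473204 - 70096*sqrt(7) ≈ 2.8775e+5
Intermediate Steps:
Z(k, X) = -1 + 5*X*k/2 (Z(k, X) = ((5*k)*X - 2)/2 = (5*X*k - 2)/2 = (-2 + 5*X*k)/2 = -1 + 5*X*k/2)
E = sqrt(7) ≈ 2.6458
Y(p) = -9 + p
(-Y((Z(-2, 5) + E)**2))**2 = (-(-9 + ((-1 + (5/2)*5*(-2)) + sqrt(7))**2))**2 = (-(-9 + ((-1 - 25) + sqrt(7))**2))**2 = (-(-9 + (-26 + sqrt(7))**2))**2 = (9 - (-26 + sqrt(7))**2)**2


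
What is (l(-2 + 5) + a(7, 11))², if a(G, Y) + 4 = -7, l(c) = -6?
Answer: 289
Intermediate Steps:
a(G, Y) = -11 (a(G, Y) = -4 - 7 = -11)
(l(-2 + 5) + a(7, 11))² = (-6 - 11)² = (-17)² = 289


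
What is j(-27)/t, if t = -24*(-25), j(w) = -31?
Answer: -31/600 ≈ -0.051667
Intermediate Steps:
t = 600
j(-27)/t = -31/600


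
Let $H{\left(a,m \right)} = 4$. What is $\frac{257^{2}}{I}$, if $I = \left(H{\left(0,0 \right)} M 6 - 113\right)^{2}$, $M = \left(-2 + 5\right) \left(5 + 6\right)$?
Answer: $\frac{66049}{461041} \approx 0.14326$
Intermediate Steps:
$M = 33$ ($M = 3 \cdot 11 = 33$)
$I = 461041$ ($I = \left(4 \cdot 33 \cdot 6 - 113\right)^{2} = \left(132 \cdot 6 - 113\right)^{2} = \left(792 - 113\right)^{2} = 679^{2} = 461041$)
$\frac{257^{2}}{I} = \frac{257^{2}}{461041} = 66049 \cdot \frac{1}{461041} = \frac{66049}{461041}$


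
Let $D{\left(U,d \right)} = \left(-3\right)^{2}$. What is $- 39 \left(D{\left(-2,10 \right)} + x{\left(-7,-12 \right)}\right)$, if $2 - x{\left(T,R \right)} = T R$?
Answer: $2847$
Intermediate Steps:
$D{\left(U,d \right)} = 9$
$x{\left(T,R \right)} = 2 - R T$ ($x{\left(T,R \right)} = 2 - T R = 2 - R T$)
$- 39 \left(D{\left(-2,10 \right)} + x{\left(-7,-12 \right)}\right) = - 39 \left(9 + \left(2 - \left(-12\right) \left(-7\right)\right)\right) = - 39 \left(9 + \left(2 - 84\right)\right) = - 39 \left(9 - 82\right) = \left(-39\right) \left(-73\right) = 2847$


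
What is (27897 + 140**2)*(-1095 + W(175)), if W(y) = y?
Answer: -43697240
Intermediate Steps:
(27897 + 140**2)*(-1095 + W(175)) = (27897 + 140**2)*(-1095 + 175) = (27897 + 19600)*(-920) = 47497*(-920) = -43697240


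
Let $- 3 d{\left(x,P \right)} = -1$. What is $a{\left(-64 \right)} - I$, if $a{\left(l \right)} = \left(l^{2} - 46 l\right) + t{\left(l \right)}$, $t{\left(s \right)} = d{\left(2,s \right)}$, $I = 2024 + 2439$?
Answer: $\frac{7732}{3} \approx 2577.3$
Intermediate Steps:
$I = 4463$
$d{\left(x,P \right)} = \frac{1}{3}$ ($d{\left(x,P \right)} = \left(- \frac{1}{3}\right) \left(-1\right) = \frac{1}{3}$)
$t{\left(s \right)} = \frac{1}{3}$
$a{\left(l \right)} = \frac{1}{3} + l^{2} - 46 l$ ($a{\left(l \right)} = \left(l^{2} - 46 l\right) + \frac{1}{3} = \frac{1}{3} + l^{2} - 46 l$)
$a{\left(-64 \right)} - I = \left(\frac{1}{3} + \left(-64\right)^{2} - -2944\right) - 4463 = \left(\frac{1}{3} + 4096 + 2944\right) - 4463 = \frac{21121}{3} - 4463 = \frac{7732}{3}$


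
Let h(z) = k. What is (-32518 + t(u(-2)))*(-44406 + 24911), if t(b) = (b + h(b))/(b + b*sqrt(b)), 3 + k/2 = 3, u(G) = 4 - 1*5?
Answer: 1267857325/2 + 19495*I/2 ≈ 6.3393e+8 + 9747.5*I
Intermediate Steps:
u(G) = -1 (u(G) = 4 - 5 = -1)
k = 0 (k = -6 + 2*3 = -6 + 6 = 0)
h(z) = 0
t(b) = b/(b + b**(3/2)) (t(b) = (b + 0)/(b + b*sqrt(b)) = b/(b + b**(3/2)))
(-32518 + t(u(-2)))*(-44406 + 24911) = (-32518 - 1/(-1 + (-1)**(3/2)))*(-44406 + 24911) = (-32518 - 1/(-1 - I))*(-19495) = (-32518 - (-1 + I)/2)*(-19495) = 633938410 + 19495*(-1 + I)/2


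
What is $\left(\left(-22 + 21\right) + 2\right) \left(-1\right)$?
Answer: $-1$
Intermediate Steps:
$\left(\left(-22 + 21\right) + 2\right) \left(-1\right) = \left(-1 + 2\right) \left(-1\right) = 1 \left(-1\right) = -1$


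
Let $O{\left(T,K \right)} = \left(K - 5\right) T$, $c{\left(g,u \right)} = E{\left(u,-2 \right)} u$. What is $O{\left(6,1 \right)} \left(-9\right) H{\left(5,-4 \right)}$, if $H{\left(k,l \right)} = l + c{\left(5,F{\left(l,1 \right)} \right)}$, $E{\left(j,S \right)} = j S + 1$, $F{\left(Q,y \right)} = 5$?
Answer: $-10584$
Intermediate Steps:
$E{\left(j,S \right)} = 1 + S j$ ($E{\left(j,S \right)} = S j + 1 = 1 + S j$)
$c{\left(g,u \right)} = u \left(1 - 2 u\right)$ ($c{\left(g,u \right)} = \left(1 - 2 u\right) u = u \left(1 - 2 u\right)$)
$H{\left(k,l \right)} = -45 + l$ ($H{\left(k,l \right)} = l + 5 \left(1 - 10\right) = l + 5 \left(-9\right) = l - 45 = -45 + l$)
$O{\left(T,K \right)} = T \left(-5 + K\right)$ ($O{\left(T,K \right)} = \left(K - 5\right) T = \left(-5 + K\right) T = T \left(-5 + K\right)$)
$O{\left(6,1 \right)} \left(-9\right) H{\left(5,-4 \right)} = 6 \left(-5 + 1\right) \left(-9\right) \left(-45 - 4\right) = 6 \left(-4\right) \left(-9\right) \left(-49\right) = \left(-24\right) \left(-9\right) \left(-49\right) = 216 \left(-49\right) = -10584$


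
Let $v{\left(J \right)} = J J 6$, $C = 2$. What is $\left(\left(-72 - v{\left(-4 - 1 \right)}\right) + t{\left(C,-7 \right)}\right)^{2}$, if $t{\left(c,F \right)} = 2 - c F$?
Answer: $42436$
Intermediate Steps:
$t{\left(c,F \right)} = 2 - F c$
$v{\left(J \right)} = 6 J^{2}$ ($v{\left(J \right)} = J^{2} \cdot 6 = 6 J^{2}$)
$\left(\left(-72 - v{\left(-4 - 1 \right)}\right) + t{\left(C,-7 \right)}\right)^{2} = \left(\left(-72 - 6 \left(-4 - 1\right)^{2}\right) - \left(-2 - 14\right)\right)^{2} = \left(\left(-72 - 6 \left(-5\right)^{2}\right) + \left(2 + 14\right)\right)^{2} = \left(\left(-72 - 6 \cdot 25\right) + 16\right)^{2} = \left(\left(-72 - 150\right) + 16\right)^{2} = \left(-222 + 16\right)^{2} = \left(-206\right)^{2} = 42436$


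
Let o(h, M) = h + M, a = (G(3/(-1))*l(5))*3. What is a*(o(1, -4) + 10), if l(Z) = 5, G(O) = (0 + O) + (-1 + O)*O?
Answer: 945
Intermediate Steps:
G(O) = O + O*(-1 + O)
a = 135 (a = ((3/(-1))²*5)*3 = ((3*(-1))²*5)*3 = ((-3)²*5)*3 = (9*5)*3 = 45*3 = 135)
o(h, M) = M + h
a*(o(1, -4) + 10) = 135*((-4 + 1) + 10) = 135*(-3 + 10) = 135*7 = 945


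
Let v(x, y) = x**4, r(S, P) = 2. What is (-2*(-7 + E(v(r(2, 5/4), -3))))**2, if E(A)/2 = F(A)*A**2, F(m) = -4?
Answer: 16892100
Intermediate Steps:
E(A) = -8*A**2 (E(A) = 2*(-4*A**2) = -8*A**2)
(-2*(-7 + E(v(r(2, 5/4), -3))))**2 = (-2*(-7 - 8*(2**4)**2))**2 = (-2*(-7 - 8*16**2))**2 = (-2*(-7 - 8*256))**2 = (-2*(-7 - 2048))**2 = (-2*(-2055))**2 = 4110**2 = 16892100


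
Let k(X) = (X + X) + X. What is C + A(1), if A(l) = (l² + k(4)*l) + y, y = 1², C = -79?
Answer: -65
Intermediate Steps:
y = 1
k(X) = 3*X (k(X) = 2*X + X = 3*X)
A(l) = 1 + l² + 12*l (A(l) = (l² + (3*4)*l) + 1 = (l² + 12*l) + 1 = 1 + l² + 12*l)
C + A(1) = -79 + (1 + 1² + 12*1) = -79 + (1 + 1 + 12) = -79 + 14 = -65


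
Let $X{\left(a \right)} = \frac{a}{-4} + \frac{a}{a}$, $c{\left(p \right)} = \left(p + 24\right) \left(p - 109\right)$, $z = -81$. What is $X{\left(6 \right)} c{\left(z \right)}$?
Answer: $-5415$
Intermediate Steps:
$c{\left(p \right)} = \left(-109 + p\right) \left(24 + p\right)$ ($c{\left(p \right)} = \left(24 + p\right) \left(-109 + p\right) = \left(-109 + p\right) \left(24 + p\right)$)
$X{\left(a \right)} = 1 - \frac{a}{4}$ ($X{\left(a \right)} = a \left(- \frac{1}{4}\right) + 1 = - \frac{a}{4} + 1 = 1 - \frac{a}{4}$)
$X{\left(6 \right)} c{\left(z \right)} = \left(1 - \frac{3}{2}\right) \left(-2616 + \left(-81\right)^{2} - -6885\right) = \left(1 - \frac{3}{2}\right) \left(-2616 + 6561 + 6885\right) = \left(- \frac{1}{2}\right) 10830 = -5415$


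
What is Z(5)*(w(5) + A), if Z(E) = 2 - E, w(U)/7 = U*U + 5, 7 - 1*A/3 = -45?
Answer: -1098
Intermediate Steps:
A = 156 (A = 21 - 3*(-45) = 21 + 135 = 156)
w(U) = 35 + 7*U² (w(U) = 7*(U*U + 5) = 7*(U² + 5) = 7*(5 + U²) = 35 + 7*U²)
Z(5)*(w(5) + A) = (2 - 1*5)*((35 + 7*5²) + 156) = (2 - 5)*((35 + 7*25) + 156) = -3*((35 + 175) + 156) = -3*(210 + 156) = -3*366 = -1098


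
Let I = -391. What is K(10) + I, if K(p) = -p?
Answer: -401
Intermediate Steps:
K(10) + I = -1*10 - 391 = -10 - 391 = -401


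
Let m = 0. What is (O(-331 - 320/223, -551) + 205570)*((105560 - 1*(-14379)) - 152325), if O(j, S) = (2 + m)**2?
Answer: -6657719564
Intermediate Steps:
O(j, S) = 4 (O(j, S) = (2 + 0)**2 = 2**2 = 4)
(O(-331 - 320/223, -551) + 205570)*((105560 - 1*(-14379)) - 152325) = (4 + 205570)*((105560 - 1*(-14379)) - 152325) = 205574*((105560 + 14379) - 152325) = 205574*(119939 - 152325) = 205574*(-32386) = -6657719564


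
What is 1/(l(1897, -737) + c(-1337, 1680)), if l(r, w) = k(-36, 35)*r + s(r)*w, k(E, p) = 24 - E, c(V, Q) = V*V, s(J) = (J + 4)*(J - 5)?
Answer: -1/2648860615 ≈ -3.7752e-10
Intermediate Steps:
s(J) = (-5 + J)*(4 + J) (s(J) = (4 + J)*(-5 + J) = (-5 + J)*(4 + J))
c(V, Q) = V²
l(r, w) = 60*r + w*(-20 + r² - r) (l(r, w) = (24 - 1*(-36))*r + (-20 + r² - r)*w = (24 + 36)*r + w*(-20 + r² - r) = 60*r + w*(-20 + r² - r))
1/(l(1897, -737) + c(-1337, 1680)) = 1/((60*1897 - 1*(-737)*(20 + 1897 - 1*1897²)) + (-1337)²) = 1/((113820 - 1*(-737)*(20 + 1897 - 1*3598609)) + 1787569) = 1/((113820 - 1*(-737)*(20 + 1897 - 3598609)) + 1787569) = 1/((113820 - 1*(-737)*(-3596692)) + 1787569) = 1/((113820 - 2650762004) + 1787569) = 1/(-2650648184 + 1787569) = 1/(-2648860615) = -1/2648860615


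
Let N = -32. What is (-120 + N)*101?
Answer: -15352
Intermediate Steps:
(-120 + N)*101 = (-120 - 32)*101 = -152*101 = -15352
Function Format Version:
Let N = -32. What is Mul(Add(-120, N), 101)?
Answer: -15352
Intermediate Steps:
Mul(Add(-120, N), 101) = Mul(Add(-120, -32), 101) = Mul(-152, 101) = -15352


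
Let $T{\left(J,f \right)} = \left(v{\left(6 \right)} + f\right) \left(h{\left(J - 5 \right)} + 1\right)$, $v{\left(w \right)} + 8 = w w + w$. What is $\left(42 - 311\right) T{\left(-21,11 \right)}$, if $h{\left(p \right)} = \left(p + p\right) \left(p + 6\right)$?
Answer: $-12601305$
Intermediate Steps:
$v{\left(w \right)} = -8 + w + w^{2}$ ($v{\left(w \right)} = -8 + \left(w w + w\right) = -8 + \left(w^{2} + w\right) = -8 + \left(w + w^{2}\right) = -8 + w + w^{2}$)
$h{\left(p \right)} = 2 p \left(6 + p\right)$
$T{\left(J,f \right)} = \left(1 + 2 \left(1 + J\right) \left(-5 + J\right)\right) \left(34 + f\right)$ ($T{\left(J,f \right)} = \left(\left(-8 + 6 + 6^{2}\right) + f\right) \left(2 \left(J - 5\right) \left(6 + \left(J - 5\right)\right) + 1\right) = \left(\left(-8 + 6 + 36\right) + f\right) \left(2 \left(J - 5\right) \left(6 + \left(J - 5\right)\right) + 1\right) = \left(34 + f\right) \left(2 \left(-5 + J\right) \left(6 + \left(-5 + J\right)\right) + 1\right) = \left(34 + f\right) \left(2 \left(-5 + J\right) \left(1 + J\right) + 1\right) = \left(34 + f\right) \left(2 \left(1 + J\right) \left(-5 + J\right) + 1\right) = \left(34 + f\right) \left(1 + 2 \left(1 + J\right) \left(-5 + J\right)\right) = \left(1 + 2 \left(1 + J\right) \left(-5 + J\right)\right) \left(34 + f\right)$)
$\left(42 - 311\right) T{\left(-21,11 \right)} = \left(42 - 311\right) \left(34 + 11 + 68 \left(1 - 21\right) \left(-5 - 21\right) + 2 \cdot 11 \left(1 - 21\right) \left(-5 - 21\right)\right) = - 269 \left(34 + 11 + 68 \left(-20\right) \left(-26\right) + 2 \cdot 11 \left(-20\right) \left(-26\right)\right) = - 269 \left(34 + 11 + 35360 + 11440\right) = \left(-269\right) 46845 = -12601305$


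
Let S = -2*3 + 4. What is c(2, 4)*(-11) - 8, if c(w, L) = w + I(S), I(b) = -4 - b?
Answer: -8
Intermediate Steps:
S = -2 (S = -6 + 4 = -2)
c(w, L) = -2 + w (c(w, L) = w + (-4 - 1*(-2)) = w + (-4 + 2) = w - 2 = -2 + w)
c(2, 4)*(-11) - 8 = (-2 + 2)*(-11) - 8 = 0*(-11) - 8 = 0 - 8 = -8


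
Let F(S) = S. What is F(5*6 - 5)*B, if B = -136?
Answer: -3400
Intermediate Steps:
F(5*6 - 5)*B = (5*6 - 5)*(-136) = (30 - 5)*(-136) = 25*(-136) = -3400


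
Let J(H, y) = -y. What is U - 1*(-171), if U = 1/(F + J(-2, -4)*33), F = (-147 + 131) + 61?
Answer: 30268/177 ≈ 171.01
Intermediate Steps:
F = 45 (F = -16 + 61 = 45)
U = 1/177 (U = 1/(45 - 1*(-4)*33) = 1/(45 + 4*33) = 1/(45 + 132) = 1/177 ≈ 0.0056497)
U - 1*(-171) = 1/177 - 1*(-171) = 1/177 + 171 = 30268/177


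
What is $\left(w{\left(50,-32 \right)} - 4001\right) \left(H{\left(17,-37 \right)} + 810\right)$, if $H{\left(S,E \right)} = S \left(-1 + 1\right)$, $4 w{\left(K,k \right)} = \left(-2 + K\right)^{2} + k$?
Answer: $-2780730$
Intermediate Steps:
$w{\left(K,k \right)} = \frac{k}{4} + \frac{\left(-2 + K\right)^{2}}{4}$ ($w{\left(K,k \right)} = \frac{\left(-2 + K\right)^{2} + k}{4} = \frac{k + \left(-2 + K\right)^{2}}{4} = \frac{k}{4} + \frac{\left(-2 + K\right)^{2}}{4}$)
$H{\left(S,E \right)} = 0$ ($H{\left(S,E \right)} = S 0 = 0$)
$\left(w{\left(50,-32 \right)} - 4001\right) \left(H{\left(17,-37 \right)} + 810\right) = \left(\left(\frac{1}{4} \left(-32\right) + \frac{\left(-2 + 50\right)^{2}}{4}\right) - 4001\right) \left(0 + 810\right) = \left(\left(-8 + \frac{48^{2}}{4}\right) - 4001\right) 810 = \left(\left(-8 + \frac{1}{4} \cdot 2304\right) - 4001\right) 810 = \left(\left(-8 + 576\right) - 4001\right) 810 = \left(568 - 4001\right) 810 = \left(-3433\right) 810 = -2780730$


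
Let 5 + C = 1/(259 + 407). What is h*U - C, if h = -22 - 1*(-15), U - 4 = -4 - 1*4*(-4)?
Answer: -71263/666 ≈ -107.00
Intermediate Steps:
U = 16 (U = 4 + (-4 - 1*4*(-4)) = 4 + (-4 - 4*(-4)) = 4 + (-4 + 16) = 4 + 12 = 16)
h = -7 (h = -22 + 15 = -7)
C = -3329/666 (C = -5 + 1/(259 + 407) = -5 + 1/666 = -3329/666 ≈ -4.9985)
h*U - C = -7*16 - 1*(-3329/666) = -112 + 3329/666 = -71263/666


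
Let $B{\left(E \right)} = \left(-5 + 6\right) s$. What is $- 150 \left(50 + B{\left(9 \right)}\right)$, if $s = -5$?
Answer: $-6750$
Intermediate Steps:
$B{\left(E \right)} = -5$ ($B{\left(E \right)} = \left(-5 + 6\right) \left(-5\right) = 1 \left(-5\right) = -5$)
$- 150 \left(50 + B{\left(9 \right)}\right) = - 150 \left(50 - 5\right) = \left(-150\right) 45 = -6750$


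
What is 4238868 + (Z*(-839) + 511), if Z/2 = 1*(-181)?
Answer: 4543097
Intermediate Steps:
Z = -362 (Z = 2*(1*(-181)) = 2*(-181) = -362)
4238868 + (Z*(-839) + 511) = 4238868 + (-362*(-839) + 511) = 4238868 + (303718 + 511) = 4238868 + 304229 = 4543097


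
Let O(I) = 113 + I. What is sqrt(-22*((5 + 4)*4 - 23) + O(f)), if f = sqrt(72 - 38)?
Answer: sqrt(-173 + sqrt(34)) ≈ 12.929*I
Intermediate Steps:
f = sqrt(34) ≈ 5.8309
sqrt(-22*((5 + 4)*4 - 23) + O(f)) = sqrt(-22*((5 + 4)*4 - 23) + (113 + sqrt(34))) = sqrt(-22*(9*4 - 23) + (113 + sqrt(34))) = sqrt(-22*(36 - 23) + (113 + sqrt(34))) = sqrt(-22*13 + (113 + sqrt(34))) = sqrt(-286 + (113 + sqrt(34))) = sqrt(-173 + sqrt(34))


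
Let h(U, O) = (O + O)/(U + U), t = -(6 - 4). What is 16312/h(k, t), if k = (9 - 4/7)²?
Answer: -28391036/49 ≈ -5.7941e+5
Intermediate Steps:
t = -2 (t = -1*2 = -2)
k = 3481/49 (k = (9 - 4*⅐)² = (9 - 4/7)² = (59/7)² = 3481/49 ≈ 71.041)
h(U, O) = O/U (h(U, O) = (2*O)/((2*U)) = (2*O)*(1/(2*U)) = O/U)
16312/h(k, t) = 16312/((-2/3481/49)) = 16312/((-2*49/3481)) = 16312/(-98/3481) = 16312*(-3481/98) = -28391036/49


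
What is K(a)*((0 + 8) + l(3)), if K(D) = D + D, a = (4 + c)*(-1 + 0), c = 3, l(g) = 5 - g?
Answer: -140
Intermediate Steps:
a = -7 (a = (4 + 3)*(-1 + 0) = 7*(-1) = -7)
K(D) = 2*D
K(a)*((0 + 8) + l(3)) = (2*(-7))*((0 + 8) + (5 - 1*3)) = -14*(8 + (5 - 3)) = -14*(8 + 2) = -14*10 = -140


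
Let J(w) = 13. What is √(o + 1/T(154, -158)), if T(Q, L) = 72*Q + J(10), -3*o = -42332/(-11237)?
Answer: I*√608465038919079/22013283 ≈ 1.1206*I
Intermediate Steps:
o = -42332/33711 (o = -(-42332)/(3*(-11237)) = -(-42332)*(-1)/(3*11237) = -⅓*42332/11237 = -42332/33711 ≈ -1.2557)
T(Q, L) = 13 + 72*Q (T(Q, L) = 72*Q + 13 = 13 + 72*Q)
√(o + 1/T(154, -158)) = √(-42332/33711 + 1/(13 + 72*154)) = √(-42332/33711 + 1/(13 + 11088)) = √(-42332/33711 + 1/11101) = √(-27640813/22013283) = I*√608465038919079/22013283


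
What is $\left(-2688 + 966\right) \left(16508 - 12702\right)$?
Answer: $-6553932$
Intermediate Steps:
$\left(-2688 + 966\right) \left(16508 - 12702\right) = - 1722 \left(16508 - 12702\right) = \left(-1722\right) 3806 = -6553932$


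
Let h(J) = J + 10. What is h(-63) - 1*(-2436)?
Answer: 2383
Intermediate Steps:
h(J) = 10 + J
h(-63) - 1*(-2436) = (10 - 63) - 1*(-2436) = -53 + 2436 = 2383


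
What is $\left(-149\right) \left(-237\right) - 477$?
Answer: $34836$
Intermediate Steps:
$\left(-149\right) \left(-237\right) - 477 = 35313 - 477 = 34836$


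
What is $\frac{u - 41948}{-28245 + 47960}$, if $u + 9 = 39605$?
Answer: $- \frac{2352}{19715} \approx -0.1193$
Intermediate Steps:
$u = 39596$ ($u = -9 + 39605 = 39596$)
$\frac{u - 41948}{-28245 + 47960} = \frac{39596 - 41948}{-28245 + 47960} = - \frac{2352}{19715}$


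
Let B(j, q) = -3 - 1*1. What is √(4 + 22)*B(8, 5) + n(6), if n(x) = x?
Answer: 6 - 4*√26 ≈ -14.396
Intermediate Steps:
B(j, q) = -4 (B(j, q) = -3 - 1 = -4)
√(4 + 22)*B(8, 5) + n(6) = √(4 + 22)*(-4) + 6 = √26*(-4) + 6 = -4*√26 + 6 = 6 - 4*√26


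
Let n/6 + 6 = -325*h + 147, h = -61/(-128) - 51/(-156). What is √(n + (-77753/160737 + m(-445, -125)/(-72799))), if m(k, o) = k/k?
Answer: I*√6320723311023765290923827/93611942904 ≈ 26.857*I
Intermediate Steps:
m(k, o) = 1
h = 1337/1664 (h = -61*(-1/128) - 51*(-1/156) = 61/128 + 17/52 = 1337/1664 ≈ 0.80349)
n = -46131/64 (n = -36 + 6*(-325*1337/1664 + 147) = -36 + 6*(-33425/128 + 147) = -36 + 6*(-14609/128) = -36 - 43827/64 = -46131/64 ≈ -720.80)
√(n + (-77753/160737 + m(-445, -125)/(-72799))) = √(-46131/64 + (-77753/160737 + 1/(-72799))) = √(-46131/64 + (-77753*1/160737 + 1*(-1/72799))) = √(-46131/64 + (-77753/160737 - 1/72799)) = √(-46131/64 - 5660501384/11701492863) = √(-540163839351629/748895543232) = I*√6320723311023765290923827/93611942904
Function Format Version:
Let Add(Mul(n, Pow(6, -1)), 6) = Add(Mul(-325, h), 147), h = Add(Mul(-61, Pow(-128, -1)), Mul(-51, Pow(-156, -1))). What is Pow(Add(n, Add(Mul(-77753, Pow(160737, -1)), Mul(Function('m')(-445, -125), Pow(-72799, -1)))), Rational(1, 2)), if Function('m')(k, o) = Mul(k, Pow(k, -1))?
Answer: Mul(Rational(1, 93611942904), I, Pow(6320723311023765290923827, Rational(1, 2))) ≈ Mul(26.857, I)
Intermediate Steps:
Function('m')(k, o) = 1
h = Rational(1337, 1664) (h = Add(Mul(-61, Rational(-1, 128)), Mul(-51, Rational(-1, 156))) = Add(Rational(61, 128), Rational(17, 52)) = Rational(1337, 1664) ≈ 0.80349)
n = Rational(-46131, 64) (n = Add(-36, Mul(6, Add(Mul(-325, Rational(1337, 1664)), 147))) = Add(-36, Mul(6, Add(Rational(-33425, 128), 147))) = Add(-36, Mul(6, Rational(-14609, 128))) = Add(-36, Rational(-43827, 64)) = Rational(-46131, 64) ≈ -720.80)
Pow(Add(n, Add(Mul(-77753, Pow(160737, -1)), Mul(Function('m')(-445, -125), Pow(-72799, -1)))), Rational(1, 2)) = Pow(Add(Rational(-46131, 64), Add(Mul(-77753, Pow(160737, -1)), Mul(1, Pow(-72799, -1)))), Rational(1, 2)) = Pow(Add(Rational(-46131, 64), Add(Mul(-77753, Rational(1, 160737)), Mul(1, Rational(-1, 72799)))), Rational(1, 2)) = Pow(Add(Rational(-46131, 64), Add(Rational(-77753, 160737), Rational(-1, 72799))), Rational(1, 2)) = Pow(Add(Rational(-46131, 64), Rational(-5660501384, 11701492863)), Rational(1, 2)) = Pow(Rational(-540163839351629, 748895543232), Rational(1, 2)) = Mul(Rational(1, 93611942904), I, Pow(6320723311023765290923827, Rational(1, 2)))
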